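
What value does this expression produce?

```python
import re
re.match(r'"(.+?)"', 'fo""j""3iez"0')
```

None

With `match`, the pattern is implicitly anchored at the beginning.
Here the pattern fails at index 0, so the call returns None.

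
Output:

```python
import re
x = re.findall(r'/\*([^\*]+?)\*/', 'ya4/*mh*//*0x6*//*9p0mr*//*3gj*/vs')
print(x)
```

Scanning left to right: at [3:9] match '/*mh*/', group 1 = 'mh'; at [9:16] match '/*0x6*/', group 1 = '0x6'; at [16:25] match '/*9p0mr*/', group 1 = '9p0mr'; at [25:32] match '/*3gj*/', group 1 = '3gj'.
One capturing group, so `findall` returns just the captured substring from each match — 4 in all.

['mh', '0x6', '9p0mr', '3gj']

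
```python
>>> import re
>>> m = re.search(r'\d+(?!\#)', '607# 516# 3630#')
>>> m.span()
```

The negative lookaround is zero-width — it rules out positions where the adjacent text would match, without consuming anything.
The match spans [0:2] → '60'.

(0, 2)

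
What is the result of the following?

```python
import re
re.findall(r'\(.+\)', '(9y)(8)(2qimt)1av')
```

No capturing groups, so `findall` returns the 1 full match string.

['(9y)(8)(2qimt)']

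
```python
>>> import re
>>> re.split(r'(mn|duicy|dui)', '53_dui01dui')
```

['53_', 'dui', '01', 'dui', '']

Matches to split on: at [3:6] → 'dui'; at [8:11] → 'dui'.
`re.split` interleaves the captured-group text with the surrounding fragments.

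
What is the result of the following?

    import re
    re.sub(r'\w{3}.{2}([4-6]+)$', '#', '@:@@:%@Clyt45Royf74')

'@:@@:%@Clyt45#'

`sub` substitutes '#' at each match site.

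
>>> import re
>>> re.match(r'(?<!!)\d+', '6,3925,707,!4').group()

'6'

`(?!…)`/`(?<!…)` only lets a position through if the neighbouring text does NOT match; no characters are consumed.
`re.match` only tries the pattern at the start of the string.
The match spans [0:1] → '6'.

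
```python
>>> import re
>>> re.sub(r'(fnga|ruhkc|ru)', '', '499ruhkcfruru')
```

'499f'

The regex engine tests alternatives in the order written; an earlier branch that matches wins even if a later one would match more.
Matches: at [3:8] → 'ruhkc'; at [9:11] → 'ru'; at [11:13] → 'ru'.
Every occurrence is swapped for ''.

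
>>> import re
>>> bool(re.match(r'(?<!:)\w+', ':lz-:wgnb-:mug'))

With `match`, the pattern is implicitly anchored at the beginning.
Here the pattern fails at index 0, so the call returns None, and `bool(None)` is False.

False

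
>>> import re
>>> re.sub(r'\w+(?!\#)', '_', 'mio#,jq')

The negative lookahead/lookbehind blocks any match where the forbidden context is present.
Each match is replaced by '_'.

'_o#,_'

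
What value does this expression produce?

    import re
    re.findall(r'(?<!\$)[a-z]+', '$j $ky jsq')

A negative assertion filters positions out without eating any characters.
Scanning left to right: at [5:6] → 'y'; at [7:10] → 'jsq'.
No capturing groups, so `findall` returns the 2 full match strings.

['y', 'jsq']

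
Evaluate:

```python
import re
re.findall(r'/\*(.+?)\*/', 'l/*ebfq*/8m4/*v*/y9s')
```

One capturing group, so `findall` returns just the captured substring from each match — 2 in all.

['ebfq', 'v']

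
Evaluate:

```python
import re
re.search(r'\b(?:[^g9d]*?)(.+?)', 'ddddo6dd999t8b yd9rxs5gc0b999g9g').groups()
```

('d',)

The pattern matches a word boundary (`\b`, zero-width); then zero or more of any character except [g9d] (lazy) (non-capturing group); then one or more of any character (lazy) (captured).
The `?` after the quantifier makes it lazy — it takes as little as possible before letting the rest of the pattern try.
Unlike `match`, `search` isn't anchored — it looks for the pattern anywhere in the string.
The match spans [0:1] → 'd'.
Captured: group 1 = 'd'.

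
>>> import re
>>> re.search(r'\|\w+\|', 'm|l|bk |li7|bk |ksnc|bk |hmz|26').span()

(1, 4)

Unlike `match`, `search` isn't anchored — it looks for the pattern anywhere in the string.
The match spans [1:4] → '|l|'.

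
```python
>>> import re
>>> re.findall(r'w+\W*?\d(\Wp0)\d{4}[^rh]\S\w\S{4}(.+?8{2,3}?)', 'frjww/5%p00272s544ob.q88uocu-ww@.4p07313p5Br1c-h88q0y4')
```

[('%p0', 'q88')]

This matches one or more of a literal 'w', then zero or more of a non-word character (lazy), then a digit; then a non-word character, then the literal 'p0' (captured); then exactly 4 of a digit, then any character except [rh]; then a non-whitespace character, then a word character, then exactly 4 of a non-whitespace character; then one or more of any character (lazy), then 2 to 3 of a literal '8' (lazy) (captured).
2 groups means the one result is a tuple of 2 captured strings — 1 here.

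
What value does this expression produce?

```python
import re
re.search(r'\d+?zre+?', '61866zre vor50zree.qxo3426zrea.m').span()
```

(0, 8)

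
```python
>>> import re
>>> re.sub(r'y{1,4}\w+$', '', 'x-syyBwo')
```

'x-s'

Pattern: 1 to 4 of a literal 'y'; then one or more of a word character; then anchored at the end.
Matches: at [3:8] → 'yyBwo'.
Every occurrence is swapped for ''.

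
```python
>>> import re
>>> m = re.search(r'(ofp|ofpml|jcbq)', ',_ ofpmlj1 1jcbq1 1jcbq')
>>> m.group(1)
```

The match spans [3:6] → 'ofp'.
Captured: group 1 = 'ofp'.

'ofp'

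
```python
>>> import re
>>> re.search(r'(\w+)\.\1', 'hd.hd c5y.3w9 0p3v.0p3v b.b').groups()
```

The match spans [0:5] → 'hd.hd'.
Captured: group 1 = 'hd'.

('hd',)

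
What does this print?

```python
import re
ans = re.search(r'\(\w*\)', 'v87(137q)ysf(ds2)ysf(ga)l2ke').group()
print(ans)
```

(137q)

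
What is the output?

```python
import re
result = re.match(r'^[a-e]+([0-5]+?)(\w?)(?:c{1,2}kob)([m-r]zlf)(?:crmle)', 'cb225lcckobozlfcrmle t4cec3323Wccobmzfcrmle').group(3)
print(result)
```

ozlf

The match spans [0:20] → 'cb225lcckobozlfcrmle'.
Captured: group 1 = '225', group 2 = 'l', group 3 = 'ozlf'.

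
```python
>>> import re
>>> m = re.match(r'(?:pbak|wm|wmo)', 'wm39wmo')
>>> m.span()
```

(0, 2)

`match` is anchored at position 0; if the pattern doesn't fit there, it returns None.
The match spans [0:2] → 'wm'.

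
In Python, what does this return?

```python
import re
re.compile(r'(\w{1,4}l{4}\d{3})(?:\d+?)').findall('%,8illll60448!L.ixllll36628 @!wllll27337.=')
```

Pattern: 1 to 4 of a word character, then exactly 4 of a literal 'l', then exactly 3 of a digit (captured); then one or more of a digit (lazy) (non-capturing group).
Matches: at [2:12] match '8illll6044', group 1 = '8illll604'; at [16:26] match 'ixllll3662', group 1 = 'ixllll366'; at [30:39] match 'wllll2733', group 1 = 'wllll273'.
With a single group, `findall` returns only what that group captured — 3 items.

['8illll604', 'ixllll366', 'wllll273']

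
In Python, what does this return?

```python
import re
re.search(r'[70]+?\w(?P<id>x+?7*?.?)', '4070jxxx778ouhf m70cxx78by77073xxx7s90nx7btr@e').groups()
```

This matches one or more of one of [70] (lazy), then a word character; then one or more of the literal 'x' (lazy), then zero or more of a literal '7' (lazy), then optionally any character (captured as 'id').
A `+?`/`*?`/`{m,n}?` starts at its minimum and grows only as far as needed for what follows to match.
Unlike `match`, `search` isn't anchored — it looks for the pattern anywhere in the string.
The match spans [1:7] → '070jxx'.
Captured: group 1 = 'xx'.

('xx',)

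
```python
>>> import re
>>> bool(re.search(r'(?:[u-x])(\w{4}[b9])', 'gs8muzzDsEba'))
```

Pattern: a character in [u-x] (non-capturing group); then exactly 4 of a word character, then one of [b9] (captured).
`re.search` scans for the first position where the pattern succeeds.
Here no position works, so the call returns None, and `bool(None)` is False.

False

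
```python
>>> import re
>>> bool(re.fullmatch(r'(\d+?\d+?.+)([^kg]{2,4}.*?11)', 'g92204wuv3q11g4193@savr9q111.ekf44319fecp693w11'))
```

False

This matches one or more of a digit (lazy), then one or more of a digit (lazy), then one or more of any character (captured); then 2 to 4 of any character except [kg], then zero or more of any character (lazy), then the literal '11' (captured).
`re.fullmatch` requires the pattern to consume the entire string.
Here the pattern can't cover the whole string, so the call returns None, and `bool(None)` is False.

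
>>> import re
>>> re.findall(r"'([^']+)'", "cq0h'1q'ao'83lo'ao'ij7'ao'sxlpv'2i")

['1q', '83lo', 'ij7', 'sxlpv']

Walking the string: at [4:8] match "'1q'", group 1 = '1q'; at [10:16] match "'83lo'", group 1 = '83lo'; at [18:23] match "'ij7'", group 1 = 'ij7'; at [25:32] match "'sxlpv'", group 1 = 'sxlpv'.
Because there's exactly one group, `findall` drops the full match and keeps group 1 from each hit.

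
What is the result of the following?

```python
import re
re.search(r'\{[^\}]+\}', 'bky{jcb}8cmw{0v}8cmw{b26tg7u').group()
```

`re.search` scans for the first position where the pattern succeeds.
The match spans [3:8] → '{jcb}'.

'{jcb}'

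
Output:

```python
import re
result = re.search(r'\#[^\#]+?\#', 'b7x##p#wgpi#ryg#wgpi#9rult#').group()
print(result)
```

`re.search` scans for the first position where the pattern succeeds.
The match spans [4:7] → '#p#'.

#p#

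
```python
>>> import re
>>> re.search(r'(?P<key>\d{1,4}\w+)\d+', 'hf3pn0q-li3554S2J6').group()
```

'3pn0'

Pattern: 1 to 4 of a digit, then one or more of a word character (captured as 'key'); then one or more of a digit.
Unlike `match`, `search` isn't anchored — it looks for the pattern anywhere in the string.
The match spans [2:6] → '3pn0'.
Captured: group 1 = '3pn'.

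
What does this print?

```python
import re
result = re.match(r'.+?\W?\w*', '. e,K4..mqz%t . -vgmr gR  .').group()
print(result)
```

The pattern matches one or more of any character (lazy); then optionally a non-word character, then zero or more of a word character.
`re.match` only tries the pattern at the start of the string.
The match spans [0:3] → '. e'.

. e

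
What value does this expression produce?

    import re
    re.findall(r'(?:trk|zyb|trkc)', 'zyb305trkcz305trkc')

['zyb', 'trk', 'trk']

Alternation isn't longest-match — the leftmost alternative that fits at this position is chosen.
Scanning left to right: at [0:3] → 'zyb'; at [6:9] → 'trk'; at [14:17] → 'trk'.
With no groups in the pattern, `findall` gives back each whole match — 3 here.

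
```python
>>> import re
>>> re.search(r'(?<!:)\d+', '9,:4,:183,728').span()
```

`(?!…)`/`(?<!…)` only lets a position through if the neighbouring text does NOT match; no characters are consumed.
Unlike `match`, `search` isn't anchored — it looks for the pattern anywhere in the string.
The match spans [0:1] → '9'.

(0, 1)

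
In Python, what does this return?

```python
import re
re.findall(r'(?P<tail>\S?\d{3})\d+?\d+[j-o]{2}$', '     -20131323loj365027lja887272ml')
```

['a887']

Pattern: optionally a non-whitespace character, then exactly 3 of a digit (captured as 'tail'); then one or more of a digit (lazy), then one or more of a digit, then exactly 2 of a character in [j-o]; then anchored at the end.
Scanning left to right: at [25:34] match 'a887272ml', group 1 = 'a887'.
One capturing group, so `findall` returns just the captured substring from the one match — 1 in all.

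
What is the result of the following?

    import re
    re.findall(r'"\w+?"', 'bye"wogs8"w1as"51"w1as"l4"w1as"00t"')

['"wogs8"', '"51"', '"l4"', '"00t"']

With no groups in the pattern, `findall` gives back each whole match — 4 here.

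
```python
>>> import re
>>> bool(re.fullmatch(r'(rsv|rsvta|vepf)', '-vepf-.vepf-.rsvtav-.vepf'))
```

False

`re.fullmatch` is like wrapping the pattern in `^…$` (in single-line mode).
Here the pattern can't cover the whole string, so the call returns None, and `bool(None)` is False.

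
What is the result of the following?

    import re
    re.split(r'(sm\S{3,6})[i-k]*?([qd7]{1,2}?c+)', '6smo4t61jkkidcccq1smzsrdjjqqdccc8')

['6', 'smo4t61j', 'dccc', 'q1smzsrdjjqqdccc8']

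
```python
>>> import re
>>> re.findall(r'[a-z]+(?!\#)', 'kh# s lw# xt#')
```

['k', 's', 'l', 'x']

A negative assertion filters positions out without eating any characters.
Walking the string: at [0:1] → 'k'; at [4:5] → 's'; at [6:7] → 'l'; at [10:11] → 'x'.
No capturing groups, so `findall` returns the 4 full match strings.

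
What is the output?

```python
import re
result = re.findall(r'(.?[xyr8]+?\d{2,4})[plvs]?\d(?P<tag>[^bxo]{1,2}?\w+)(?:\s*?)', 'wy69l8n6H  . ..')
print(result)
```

With 2 capturing groups, `findall` returns a 2-tuple per match.

[('wy69', 'n6H')]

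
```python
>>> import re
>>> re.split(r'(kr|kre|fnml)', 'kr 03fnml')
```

['', 'kr', ' 03', 'fnml', '']

Matches to split on: at [0:2] → 'kr'; at [5:9] → 'fnml'.
`re.split` interleaves the captured-group text with the surrounding fragments.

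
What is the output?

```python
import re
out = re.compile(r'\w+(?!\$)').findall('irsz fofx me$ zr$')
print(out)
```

['irsz', 'fofx', 'm', 'z']

The negative lookahead/lookbehind blocks any match where the forbidden context is present.
Scanning left to right: at [0:4] → 'irsz'; at [5:9] → 'fofx'; at [10:11] → 'm'; at [14:15] → 'z'.
With no groups in the pattern, `findall` gives back each whole match — 4 here.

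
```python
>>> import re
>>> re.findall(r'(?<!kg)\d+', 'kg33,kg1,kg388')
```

`(?!…)`/`(?<!…)` only lets a position through if the neighbouring text does NOT match; no characters are consumed.
Walking the string: at [3:4] → '3'; at [12:14] → '88'.
With no groups in the pattern, `findall` gives back each whole match — 2 here.

['3', '88']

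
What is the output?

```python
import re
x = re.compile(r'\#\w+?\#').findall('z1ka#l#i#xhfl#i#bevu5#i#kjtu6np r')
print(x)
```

Matches: at [4:7] → '#l#'; at [8:14] → '#xhfl#'; at [15:22] → '#bevu5#'.
`findall` yields the raw match text (3 of them) because the pattern has no groups.

['#l#', '#xhfl#', '#bevu5#']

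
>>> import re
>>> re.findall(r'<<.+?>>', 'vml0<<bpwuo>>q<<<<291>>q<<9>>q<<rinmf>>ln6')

A non-greedy quantifier consumes as few characters as it can — just enough that the remainder of the pattern still matches from where it stops; whatever follows it matches normally.
No capturing groups, so `findall` returns the 4 full match strings.

['<<bpwuo>>', '<<<<291>>', '<<9>>', '<<rinmf>>']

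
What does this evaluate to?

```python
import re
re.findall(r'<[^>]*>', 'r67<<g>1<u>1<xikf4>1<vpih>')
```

['<<g>', '<u>', '<xikf4>', '<vpih>']

With no groups in the pattern, `findall` gives back each whole match — 4 here.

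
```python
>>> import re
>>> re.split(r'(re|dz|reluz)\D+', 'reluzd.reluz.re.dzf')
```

['', 're', '']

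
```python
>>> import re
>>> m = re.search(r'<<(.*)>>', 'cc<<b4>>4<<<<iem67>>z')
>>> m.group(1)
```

`re.search` tries every starting position until one works.
The match spans [2:20] → '<<b4>>4<<<<iem67>>'.
Captured: group 1 = 'b4>>4<<<<iem67'.

'b4>>4<<<<iem67'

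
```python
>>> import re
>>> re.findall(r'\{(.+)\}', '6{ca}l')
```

['ca']

With a single group, `findall` returns only what that group captured — 1 item.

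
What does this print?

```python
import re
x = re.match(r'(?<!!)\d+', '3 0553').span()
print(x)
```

Because the assertion is negative and zero-width, positions next to the forbidden text are skipped.
`re.match` won't scan ahead — the pattern has to work from the very first character.
The match spans [0:1] → '3'.

(0, 1)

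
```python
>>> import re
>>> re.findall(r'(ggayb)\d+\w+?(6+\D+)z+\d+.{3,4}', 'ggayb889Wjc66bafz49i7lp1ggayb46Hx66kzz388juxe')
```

The pattern matches the literal 'gga', then the literal 'yb' (captured); then one or more of a digit; then one or more of a word character (lazy); then one or more of a literal '6', then one or more of a non-digit (captured); then one or more of a literal 'z', then one or more of a digit, then 3 to 4 of any character.
Lazy quantifiers expand one character at a time until the remainder of the pattern can match.
Scanning left to right: at [0:23] match 'ggayb889Wjc66bafz49i7lp', groups = ('ggayb', '66baf'); at [24:45] match 'ggayb46Hx66kzz388juxe', groups = ('ggayb', '66kz').
`findall` packs the 2 group values into a tuple for every match.

[('ggayb', '66baf'), ('ggayb', '66kz')]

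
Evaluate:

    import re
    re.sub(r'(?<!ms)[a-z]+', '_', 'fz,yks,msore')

The negative lookaround is zero-width — it rules out positions where the adjacent text would match, without consuming anything.
Matches: at [0:2] → 'fz'; at [3:6] → 'yks'; at [7:12] → 'msore'.
Each match is replaced by '_'.

'_,_,_'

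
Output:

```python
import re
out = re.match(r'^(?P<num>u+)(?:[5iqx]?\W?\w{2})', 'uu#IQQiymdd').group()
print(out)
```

Pattern: anchored at the start of the string; then one or more of a literal 'u' (captured as 'num'); then optionally one of [5iqx], then optionally a non-word character, then exactly 2 of a word character (non-capturing group).
With `match`, the pattern is implicitly anchored at the beginning.
The match spans [0:5] → 'uu#IQ'.
Captured: group 1 = 'uu'.

uu#IQ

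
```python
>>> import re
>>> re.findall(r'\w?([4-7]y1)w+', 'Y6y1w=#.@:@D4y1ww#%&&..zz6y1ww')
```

['6y1', '4y1', '6y1']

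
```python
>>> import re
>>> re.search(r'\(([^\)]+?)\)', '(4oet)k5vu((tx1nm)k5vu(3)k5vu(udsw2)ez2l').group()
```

'(4oet)'

Unlike `match`, `search` isn't anchored — it looks for the pattern anywhere in the string.
The match spans [0:6] → '(4oet)'.
Captured: group 1 = '4oet'.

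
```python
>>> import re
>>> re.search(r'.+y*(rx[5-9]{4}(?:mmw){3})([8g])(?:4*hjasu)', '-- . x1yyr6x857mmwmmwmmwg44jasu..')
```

None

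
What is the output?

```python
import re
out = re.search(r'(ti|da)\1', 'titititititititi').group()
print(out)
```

titi

`\1` has to match the exact text group 1 already captured.
The match spans [0:4] → 'titi'.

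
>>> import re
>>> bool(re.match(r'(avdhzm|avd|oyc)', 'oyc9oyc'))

With `match`, the pattern is implicitly anchored at the beginning.
The match spans [0:3] → 'oyc'.

True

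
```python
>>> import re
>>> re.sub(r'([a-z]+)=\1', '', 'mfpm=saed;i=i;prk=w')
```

'mfpm=saed;;prk=w'

A backreference is literal: `\1` must see the identical characters the first group matched.
Matches: at [10:13] → 'i=i'.
Every occurrence is swapped for ''.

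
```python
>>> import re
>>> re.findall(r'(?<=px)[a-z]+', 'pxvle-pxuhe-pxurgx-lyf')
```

['vle', 'uhe', 'urgx']

Because the assertion is zero-width, the text it checks is not consumed and won't appear in the result.
Matches: at [2:5] → 'vle'; at [8:11] → 'uhe'; at [14:18] → 'urgx'.
No capturing groups, so `findall` returns the 3 full match strings.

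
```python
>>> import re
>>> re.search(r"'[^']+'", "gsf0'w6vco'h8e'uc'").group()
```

"'w6vco'"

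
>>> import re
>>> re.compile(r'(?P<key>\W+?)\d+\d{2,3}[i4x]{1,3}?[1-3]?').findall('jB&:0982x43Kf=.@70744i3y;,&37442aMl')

`findall` collects group 1 from each match (3 total).

['&:', '=.@', ';,&']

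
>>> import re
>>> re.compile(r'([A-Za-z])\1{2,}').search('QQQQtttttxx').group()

A backreference is literal: `\1` must see the identical characters the first group matched.
`re.search` tries every starting position until one works.
The match spans [0:4] → 'QQQQ'.
Captured: group 1 = 'Q'.

'QQQQ'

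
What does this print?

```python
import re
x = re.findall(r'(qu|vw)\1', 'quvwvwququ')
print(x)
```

['vw', 'qu']

After group 1 captures some text, `\1` only succeeds where that same text appears again.
One capturing group, so `findall` returns just the captured substring from each match — 2 in all.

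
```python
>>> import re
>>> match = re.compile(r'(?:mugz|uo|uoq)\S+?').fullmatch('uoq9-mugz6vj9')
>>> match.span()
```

(0, 13)

`re.fullmatch` is like wrapping the pattern in `^…$` (in single-line mode).
The match spans [0:13] → 'uoq9-mugz6vj9'.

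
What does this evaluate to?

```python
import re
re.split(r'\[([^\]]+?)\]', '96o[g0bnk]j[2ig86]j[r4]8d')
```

Matches to split on: at [3:10] → '[g0bnk]'; at [11:18] → '[2ig86]'; at [19:23] → '[r4]'.
`re.split` interleaves the captured-group text with the surrounding fragments.

['96o', 'g0bnk', 'j', '2ig86', 'j', 'r4', '8d']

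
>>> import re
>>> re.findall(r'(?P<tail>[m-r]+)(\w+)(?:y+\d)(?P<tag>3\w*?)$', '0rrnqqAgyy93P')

The pattern matches one or more of a character in [m-r] (captured as 'tail'); then one or more of a word character (captured); then one or more of a literal 'y', then a digit (non-capturing group); then a literal '3', then zero or more of a word character (lazy) (captured as 'tag'); then anchored at the end.
Walking the string: at [1:13] match 'rrnqqAgyy93P', groups = ('rrnqq', 'Agy', '3P').
Multiple groups make `findall` return tuples — one 3-tuple for the one match.

[('rrnqq', 'Agy', '3P')]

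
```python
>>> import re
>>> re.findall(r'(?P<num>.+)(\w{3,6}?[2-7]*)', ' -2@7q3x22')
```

[(' -2@7q3', 'x22')]

With 2 capturing groups, `findall` returns a 2-tuple per match.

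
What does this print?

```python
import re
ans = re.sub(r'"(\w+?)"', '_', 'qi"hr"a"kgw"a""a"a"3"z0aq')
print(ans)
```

qi_a_a"_a_z0aq

Every occurrence is swapped for '_'.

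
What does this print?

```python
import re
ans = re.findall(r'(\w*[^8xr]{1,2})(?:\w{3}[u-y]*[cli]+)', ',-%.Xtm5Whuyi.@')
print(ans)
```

['Xtm5W']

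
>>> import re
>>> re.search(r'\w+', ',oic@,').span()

(1, 4)

This matches one or more of a word character.
The match spans [1:4] → 'oic'.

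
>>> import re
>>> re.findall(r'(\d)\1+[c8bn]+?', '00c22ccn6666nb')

['0', '2', '6']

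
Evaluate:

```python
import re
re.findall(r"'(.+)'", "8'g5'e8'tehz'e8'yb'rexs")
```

["g5'e8'tehz'e8'yb"]

One capturing group, so `findall` returns just the captured substring from the one match — 1 in all.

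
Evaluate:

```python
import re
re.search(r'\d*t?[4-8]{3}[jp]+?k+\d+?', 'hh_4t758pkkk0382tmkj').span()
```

(3, 13)

The pattern matches zero or more of a digit, then optionally the literal 't', then exactly 3 of a character in [4-8]; then one or more of one of [jp] (lazy), then one or more of a literal 'k', then one or more of a digit (lazy).
A `+?`/`*?`/`{m,n}?` starts at its minimum and grows only as far as needed for what follows to match.
`re.search` tries every starting position until one works.
The match spans [3:13] → '4t758pkkk0'.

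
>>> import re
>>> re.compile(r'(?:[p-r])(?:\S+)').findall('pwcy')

This matches a character in [p-r] (non-capturing group); then one or more of a non-whitespace character (non-capturing group).
Walking the string: at [0:4] → 'pwcy'.
Since nothing is captured, `findall` lists the 1 matched substring directly.

['pwcy']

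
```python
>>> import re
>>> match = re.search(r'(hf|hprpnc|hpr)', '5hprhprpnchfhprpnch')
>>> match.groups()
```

('hpr',)

Unlike `match`, `search` isn't anchored — it looks for the pattern anywhere in the string.
The match spans [1:4] → 'hpr'.
Captured: group 1 = 'hpr'.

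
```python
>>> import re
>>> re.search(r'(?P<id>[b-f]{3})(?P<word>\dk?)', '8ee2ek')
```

None

Here nothing in the string fits, so the call returns None.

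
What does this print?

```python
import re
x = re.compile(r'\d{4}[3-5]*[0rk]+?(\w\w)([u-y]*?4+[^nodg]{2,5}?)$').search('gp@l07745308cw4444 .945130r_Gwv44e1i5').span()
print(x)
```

(20, 37)

This matches exactly 4 of a digit, then zero or more of a character in [3-5], then one or more of one of [0rk] (lazy); then a word character, then a word character (captured); then zero or more of a character in [u-y] (lazy), then one or more of a literal '4', then 2 to 5 of any character except [nodg] (lazy) (captured); then anchored at the end.
`search` walks the string left to right and returns the first match it finds.
The match spans [20:37] → '945130r_Gwv44e1i5'.
Captured: group 1 = '_G', group 2 = 'wv44e1i5'.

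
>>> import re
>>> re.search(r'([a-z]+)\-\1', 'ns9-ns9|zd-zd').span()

(8, 13)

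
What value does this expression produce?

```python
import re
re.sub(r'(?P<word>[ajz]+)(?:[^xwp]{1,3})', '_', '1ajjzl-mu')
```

'1_u'

The pattern matches one or more of one of [ajz] (captured as 'word'); then 1 to 3 of any character except [xwp] (non-capturing group).
`sub` substitutes '_' at each match site.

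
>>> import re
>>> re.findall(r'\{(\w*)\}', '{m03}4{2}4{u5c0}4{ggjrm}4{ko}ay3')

['m03', '2', 'u5c0', 'ggjrm', 'ko']

Walking the string: at [0:5] match '{m03}', group 1 = 'm03'; at [6:9] match '{2}', group 1 = '2'; at [10:16] match '{u5c0}', group 1 = 'u5c0'; at [17:24] match '{ggjrm}', group 1 = 'ggjrm'; at [25:29] match '{ko}', group 1 = 'ko'.
One capturing group, so `findall` returns just the captured substring from each match — 5 in all.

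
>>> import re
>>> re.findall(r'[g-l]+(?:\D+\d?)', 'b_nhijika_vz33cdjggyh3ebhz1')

['hijika_vz3', 'jggyh3', 'hz1']

The pattern matches one or more of a character in [g-l]; then one or more of a non-digit, then optionally a digit (non-capturing group).
Scanning left to right: at [3:13] → 'hijika_vz3'; at [16:22] → 'jggyh3'; at [24:27] → 'hz1'.
No capturing groups, so `findall` returns the 3 full match strings.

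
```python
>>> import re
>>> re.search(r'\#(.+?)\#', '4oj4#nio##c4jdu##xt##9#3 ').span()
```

(4, 9)

The match spans [4:9] → '#nio#'.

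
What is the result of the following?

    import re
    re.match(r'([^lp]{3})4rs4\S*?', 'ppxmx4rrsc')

The pattern matches exactly 3 of any character except [lp] (captured); then a literal '4', then the literal 'rs4', then zero or more of a non-whitespace character (lazy).
`re.match` only tries the pattern at the start of the string.
Here the string doesn't start with a match, so the call returns None.

None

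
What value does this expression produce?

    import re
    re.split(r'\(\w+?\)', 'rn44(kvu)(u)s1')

Matches to split on: at [4:9] → '(kvu)'; at [9:12] → '(u)'.
Splitting on the pattern gives 3 pieces.

['rn44', '', 's1']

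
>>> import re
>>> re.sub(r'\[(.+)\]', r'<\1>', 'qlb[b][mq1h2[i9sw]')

Matches: at [3:18] → '[b][mq1h2[i9sw]'.
`\1` in the replacement pulls in group 1's text for each match.

'qlb<b][mq1h2[i9sw>'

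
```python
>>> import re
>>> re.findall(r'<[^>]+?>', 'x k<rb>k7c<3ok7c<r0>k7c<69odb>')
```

['<rb>', '<3ok7c<r0>', '<69odb>']

Walking the string: at [3:7] → '<rb>'; at [10:20] → '<3ok7c<r0>'; at [23:30] → '<69odb>'.
No capturing groups, so `findall` returns the 3 full match strings.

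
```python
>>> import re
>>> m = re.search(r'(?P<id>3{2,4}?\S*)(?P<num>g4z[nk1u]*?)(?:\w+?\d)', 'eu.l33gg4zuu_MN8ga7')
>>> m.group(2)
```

The match spans [4:16] → '33gg4zuu_MN8'.
Captured: group 1 = '33g', group 2 = 'g4z'.

'g4z'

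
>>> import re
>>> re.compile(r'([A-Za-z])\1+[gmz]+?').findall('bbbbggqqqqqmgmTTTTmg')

['b', 'q', 'T']

The backreference `\1` re-matches whatever the first group consumed, character for character.
Scanning left to right: at [0:5] match 'bbbbg', group 1 = 'b'; at [6:12] match 'qqqqqm', group 1 = 'q'; at [14:19] match 'TTTTm', group 1 = 'T'.
`findall` collects group 1 from each match (3 total).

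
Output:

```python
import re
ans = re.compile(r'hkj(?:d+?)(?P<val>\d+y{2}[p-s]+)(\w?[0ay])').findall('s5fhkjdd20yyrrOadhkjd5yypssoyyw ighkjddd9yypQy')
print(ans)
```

[('20yyrr', 'Oa'), ('5yypss', 'oy'), ('9yyp', 'Qy')]

This matches the literal 'hk', then a literal 'j'; then one or more of a literal 'd' (lazy) (non-capturing group); then one or more of a digit, then exactly 2 of a literal 'y', then one or more of a character in [p-s] (captured as 'val'); then optionally a word character, then one of [0ay] (captured).
Matches: at [3:16] match 'hkjdd20yyrrOa', groups = ('20yyrr', 'Oa'); at [17:29] match 'hkjd5yypssoy', groups = ('5yypss', 'oy'); at [34:46] match 'hkjddd9yypQy', groups = ('9yyp', 'Qy').
With 2 capturing groups, `findall` returns a 2-tuple per match.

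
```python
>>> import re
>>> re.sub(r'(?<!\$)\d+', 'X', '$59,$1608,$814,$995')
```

'$5X,$1X,$8X,$9X'

The negative lookaround is zero-width — it rules out positions where the adjacent text would match, without consuming anything.
Each match is replaced by 'X'.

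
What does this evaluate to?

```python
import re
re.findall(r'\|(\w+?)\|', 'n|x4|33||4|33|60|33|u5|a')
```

Walking the string: at [1:5] match '|x4|', group 1 = 'x4'; at [8:11] match '|4|', group 1 = '4'; at [13:17] match '|60|', group 1 = '60'; at [19:23] match '|u5|', group 1 = 'u5'.
One capturing group, so `findall` returns just the captured substring from each match — 4 in all.

['x4', '4', '60', 'u5']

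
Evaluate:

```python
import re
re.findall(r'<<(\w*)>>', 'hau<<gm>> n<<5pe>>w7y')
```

Scanning left to right: at [3:9] match '<<gm>>', group 1 = 'gm'; at [11:18] match '<<5pe>>', group 1 = '5pe'.
Because there's exactly one group, `findall` drops the full match and keeps group 1 from each hit.

['gm', '5pe']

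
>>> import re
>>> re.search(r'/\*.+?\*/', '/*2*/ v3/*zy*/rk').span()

(0, 5)

With the lazy modifier that quantifier settles for the fewest repetitions that let the rest of the pattern succeed (the atoms after it are unaffected and can still be greedy).
`re.search` tries every starting position until one works.
The match spans [0:5] → '/*2*/'.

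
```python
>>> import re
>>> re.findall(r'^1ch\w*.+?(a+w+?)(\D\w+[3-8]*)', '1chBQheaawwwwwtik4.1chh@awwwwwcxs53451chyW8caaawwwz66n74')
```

[('aw', 'wwwwcxs53451chyW8caaawwwz66n74')]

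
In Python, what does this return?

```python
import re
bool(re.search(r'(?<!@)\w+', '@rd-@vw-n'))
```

True

`(?!…)`/`(?<!…)` only lets a position through if the neighbouring text does NOT match; no characters are consumed.
`re.search` tries every starting position until one works.
The match spans [2:3] → 'd'.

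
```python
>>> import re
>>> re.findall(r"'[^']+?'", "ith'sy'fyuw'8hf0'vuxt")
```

["'sy'", "'8hf0'"]

`findall` yields the raw match text (2 of them) because the pattern has no groups.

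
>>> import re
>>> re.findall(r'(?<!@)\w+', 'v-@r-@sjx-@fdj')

['v', 'jx', 'dj']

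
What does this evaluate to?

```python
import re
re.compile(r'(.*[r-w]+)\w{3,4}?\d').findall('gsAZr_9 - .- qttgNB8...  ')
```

['gsAZr_9 - .- qtt']

This matches zero or more of any character, then one or more of a character in [r-w] (captured); then 3 to 4 of a word character (lazy), then a digit.
Walking the string: at [0:20] match 'gsAZr_9 - .- qttgNB8', group 1 = 'gsAZr_9 - .- qtt'.
One capturing group, so `findall` returns just the captured substring from the one match — 1 in all.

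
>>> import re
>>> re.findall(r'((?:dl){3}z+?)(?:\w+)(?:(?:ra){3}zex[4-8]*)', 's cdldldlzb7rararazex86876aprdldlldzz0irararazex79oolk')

This matches the literal 'dl' repeated 3 times, then one or more of the literal 'z' (lazy) (captured); then one or more of a word character (non-capturing group); then the literal 'ra' repeated 3 times, then the literal 'zex', then zero or more of a character in [4-8] (non-capturing group).
Matches: at [3:49] match 'dldldlzb7rararazex86876aprdldlldzz0irararazex7', group 1 = 'dldldlz'.
Because there's exactly one group, `findall` drops the full match and keeps group 1 from the one hit.

['dldldlz']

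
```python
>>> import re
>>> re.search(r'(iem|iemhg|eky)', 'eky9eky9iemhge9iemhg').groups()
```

('eky',)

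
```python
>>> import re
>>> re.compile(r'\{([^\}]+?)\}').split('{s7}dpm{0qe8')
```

['', 's7', 'dpm{0qe8']

Matches to split on: at [0:4] → '{s7}'.
`re.split` interleaves the captured-group text with the surrounding fragments.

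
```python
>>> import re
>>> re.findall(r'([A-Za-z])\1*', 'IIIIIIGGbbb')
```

['I', 'G', 'b']

`\1` is not a pattern — it's the concrete string captured by group 1, re-applied verbatim.
One capturing group, so `findall` returns just the captured substring from each match — 3 in all.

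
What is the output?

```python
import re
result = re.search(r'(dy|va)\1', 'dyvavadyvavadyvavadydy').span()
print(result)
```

A backreference is literal: `\1` must see the identical characters the first group matched.
`search` walks the string left to right and returns the first match it finds.
The match spans [2:6] → 'vava'.
Captured: group 1 = 'va'.

(2, 6)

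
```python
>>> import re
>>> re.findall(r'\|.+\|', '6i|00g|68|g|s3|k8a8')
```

['|00g|68|g|s3|']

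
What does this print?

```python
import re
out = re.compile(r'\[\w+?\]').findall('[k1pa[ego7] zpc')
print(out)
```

With no groups in the pattern, `findall` gives back each whole match — 1 here.

['[ego7]']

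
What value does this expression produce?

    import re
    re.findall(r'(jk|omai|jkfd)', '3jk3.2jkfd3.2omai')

['jk', 'jk', 'omai']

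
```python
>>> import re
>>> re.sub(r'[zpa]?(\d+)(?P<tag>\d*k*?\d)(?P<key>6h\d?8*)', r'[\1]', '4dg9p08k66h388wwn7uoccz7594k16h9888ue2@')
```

Pattern: optionally one of [zpa]; then one or more of a digit (captured); then zero or more of a digit, then zero or more of the literal 'k' (lazy), then a digit (captured as 'tag'); then the literal '6h', then optionally a digit, then zero or more of the literal '8' (captured as 'key').
The replacement refers to a captured group, so each match is rewritten using its own captured text.

'4dg9[08]wwn7uocc[7594]ue2@'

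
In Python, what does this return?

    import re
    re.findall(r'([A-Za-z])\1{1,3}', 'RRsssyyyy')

After group 1 captures some text, `\1` only succeeds where that same text appears again.
Matches: at [0:2] match 'RR', group 1 = 'R'; at [2:5] match 'sss', group 1 = 's'; at [5:9] match 'yyyy', group 1 = 'y'.
With a single group, `findall` returns only what that group captured — 3 items.

['R', 's', 'y']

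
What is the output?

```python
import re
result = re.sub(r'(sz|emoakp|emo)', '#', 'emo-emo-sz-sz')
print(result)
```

Matches: at [0:3] → 'emo'; at [4:7] → 'emo'; at [8:10] → 'sz'; at [11:13] → 'sz'.
Each match is replaced by '#'.

#-#-#-#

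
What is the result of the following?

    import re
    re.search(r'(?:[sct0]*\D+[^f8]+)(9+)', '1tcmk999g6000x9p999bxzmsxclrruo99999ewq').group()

The pattern matches zero or more of one of [sct0], then one or more of a non-digit, then one or more of any character except [f8] (non-capturing group); then one or more of a literal '9' (captured).
Unlike `match`, `search` isn't anchored — it looks for the pattern anywhere in the string.
The match spans [1:36] → 'tcmk999g6000x9p999bxzmsxclrruo99999'.
Captured: group 1 = '9'.

'tcmk999g6000x9p999bxzmsxclrruo99999'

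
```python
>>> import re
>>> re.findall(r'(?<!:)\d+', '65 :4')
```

['65']

The negative lookaround is zero-width — it rules out positions where the adjacent text would match, without consuming anything.
Walking the string: at [0:2] → '65'.
With no groups in the pattern, `findall` gives back each whole match — 1 here.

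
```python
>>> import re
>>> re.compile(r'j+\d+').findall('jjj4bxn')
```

No capturing groups, so `findall` returns the 1 full match string.

['jjj4']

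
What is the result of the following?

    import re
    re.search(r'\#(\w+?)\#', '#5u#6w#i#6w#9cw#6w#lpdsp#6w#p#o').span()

Unlike `match`, `search` isn't anchored — it looks for the pattern anywhere in the string.
The match spans [0:4] → '#5u#'.
Captured: group 1 = '5u'.

(0, 4)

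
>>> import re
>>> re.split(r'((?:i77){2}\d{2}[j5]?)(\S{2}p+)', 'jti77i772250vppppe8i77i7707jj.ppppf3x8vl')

['jt', 'i77i77225', '0vpppp', 'e8', 'i77i7707j', 'j.pppp', 'f3x8vl']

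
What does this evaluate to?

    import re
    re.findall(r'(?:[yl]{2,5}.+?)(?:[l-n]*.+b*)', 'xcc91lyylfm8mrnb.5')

['lyylfm8mrnb.5']

This matches 2 to 5 of one of [yl], then one or more of any character (lazy) (non-capturing group); then zero or more of a character in [l-n], then one or more of any character, then zero or more of a literal 'b' (non-capturing group).
With no groups in the pattern, `findall` gives back each whole match — 1 here.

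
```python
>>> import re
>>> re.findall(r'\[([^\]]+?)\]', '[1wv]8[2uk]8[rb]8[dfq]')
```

Walking the string: at [0:5] match '[1wv]', group 1 = '1wv'; at [6:11] match '[2uk]', group 1 = '2uk'; at [12:16] match '[rb]', group 1 = 'rb'; at [17:22] match '[dfq]', group 1 = 'dfq'.
`findall` collects group 1 from each match (4 total).

['1wv', '2uk', 'rb', 'dfq']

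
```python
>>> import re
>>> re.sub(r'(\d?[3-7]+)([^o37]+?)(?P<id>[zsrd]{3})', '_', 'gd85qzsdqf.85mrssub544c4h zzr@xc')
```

The pattern matches optionally a digit, then one or more of a character in [3-7] (captured); then one or more of any character except [o37] (lazy) (captured); then exactly 3 of one of [zsrd] (captured as 'id').
Lazy quantifiers expand one character at a time until the remainder of the pattern can match.
Matches: at [2:8] → '85qzsd'; at [11:17] → '85mrss'; at [19:29] → '544c4h zzr'.
Each match is replaced by '_'.

'gd_qf._ub_@xc'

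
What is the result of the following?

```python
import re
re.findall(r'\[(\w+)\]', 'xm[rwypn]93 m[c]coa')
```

['rwypn', 'c']

With a single group, `findall` returns only what that group captured — 2 items.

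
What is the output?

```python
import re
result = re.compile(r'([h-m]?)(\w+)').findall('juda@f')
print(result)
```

The pattern matches optionally a character in [h-m] (captured); then one or more of a word character (captured).
Walking the string: at [0:4] match 'juda', groups = ('j', 'uda'); at [5:6] match 'f', groups = ('', 'f').
2 groups means each result is a tuple of 2 captured strings — 2 here.

[('j', 'uda'), ('', 'f')]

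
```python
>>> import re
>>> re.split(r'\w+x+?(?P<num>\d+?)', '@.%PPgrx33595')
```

This matches one or more of a word character, then one or more of the literal 'x' (lazy); then one or more of a digit (lazy) (captured as 'num').
A non-greedy quantifier consumes as few characters as it can — just enough that the remainder of the pattern still matches from where it stops; whatever follows it matches normally.
Matches to split on: at [3:9] → 'PPgrx3'.
The group in the pattern means `split` returns the separators' captures alongside the pieces.

['@.%', '3', '3595']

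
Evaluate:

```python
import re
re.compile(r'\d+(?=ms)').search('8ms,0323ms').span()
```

(0, 1)

Lookahead/lookbehind check context without consuming it, so the matched span excludes the asserted characters.
`re.search` tries every starting position until one works.
The match spans [0:1] → '8'.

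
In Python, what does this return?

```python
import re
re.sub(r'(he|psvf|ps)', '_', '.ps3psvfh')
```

'._3_h'

Branches in `(...|...)` are attempted left-to-right; the first branch that allows the whole pattern to succeed is taken.
Matches: at [1:3] → 'ps'; at [4:8] → 'psvf'.
`sub` substitutes '_' at each match site.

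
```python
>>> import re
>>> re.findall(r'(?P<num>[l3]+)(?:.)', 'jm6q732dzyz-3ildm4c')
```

['3', '3', 'l']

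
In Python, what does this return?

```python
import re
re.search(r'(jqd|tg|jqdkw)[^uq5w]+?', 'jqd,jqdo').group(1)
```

'jqd'

The match spans [0:4] → 'jqd,'.
Captured: group 1 = 'jqd'.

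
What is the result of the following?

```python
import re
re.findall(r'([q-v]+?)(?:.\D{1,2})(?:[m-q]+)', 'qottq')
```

The pattern matches one or more of a character in [q-v] (lazy) (captured); then any character, then 1 to 2 of a non-digit (non-capturing group); then one or more of a character in [m-q] (non-capturing group).
One capturing group, so `findall` returns just the captured substring from the one match — 1 in all.

['q']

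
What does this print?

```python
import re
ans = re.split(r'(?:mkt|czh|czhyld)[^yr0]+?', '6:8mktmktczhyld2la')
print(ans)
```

Matches to split on: at [3:7] → 'mktm'; at [9:16] → 'czhyld2'.
Splitting on the pattern gives 3 pieces.

['6:8', 'kt', 'la']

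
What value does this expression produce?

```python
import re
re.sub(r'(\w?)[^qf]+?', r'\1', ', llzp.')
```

The `?` after the quantifier makes it lazy — it takes as little as possible before letting the rest of the pattern try.
The replacement refers to a captured group, so each match is rewritten using its own captured text.

'lz'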